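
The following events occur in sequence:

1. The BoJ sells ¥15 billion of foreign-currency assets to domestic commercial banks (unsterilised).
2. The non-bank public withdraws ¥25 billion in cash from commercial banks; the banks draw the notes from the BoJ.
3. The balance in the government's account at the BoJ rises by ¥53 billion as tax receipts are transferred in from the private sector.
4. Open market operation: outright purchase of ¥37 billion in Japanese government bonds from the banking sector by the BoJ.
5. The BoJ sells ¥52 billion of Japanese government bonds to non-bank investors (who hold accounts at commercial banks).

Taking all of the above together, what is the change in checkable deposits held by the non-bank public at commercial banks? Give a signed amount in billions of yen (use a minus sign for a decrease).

-¥130 billion

FX sale ¥15 billion: the counterparty is a bank, so public deposits are unchanged → 0.
Currency withdrawal ¥25 billion: non-bank counterparties' bank balances fall → −¥25B.
Government account inflow ¥53 billion: non-bank counterparties' bank balances fall → −¥53B.
OMO purchase (from banks) ¥37 billion: the counterparty is a bank, so public deposits are unchanged → 0.
Asset sale (to non-banks) ¥52 billion: non-bank counterparties' bank balances fall → −¥52B.
Net: 0 − 25 − 53 + 0 − 52 = -¥130 billion.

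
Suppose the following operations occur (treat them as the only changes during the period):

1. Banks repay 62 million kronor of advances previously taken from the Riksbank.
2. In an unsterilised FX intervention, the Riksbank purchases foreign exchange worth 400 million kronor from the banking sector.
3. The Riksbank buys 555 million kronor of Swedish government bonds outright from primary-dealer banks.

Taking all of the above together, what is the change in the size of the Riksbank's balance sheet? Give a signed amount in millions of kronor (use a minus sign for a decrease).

+893 million

Discount-window repayment 62 million kronor: a Riksbank asset is shed → −62M.
FX purchase 400 million kronor: a Riksbank asset is acquired → +400M.
OMO purchase (from banks) 555 million kronor: a Riksbank asset is acquired → +555M.
Net: −62 + 400 + 555 = +893 million.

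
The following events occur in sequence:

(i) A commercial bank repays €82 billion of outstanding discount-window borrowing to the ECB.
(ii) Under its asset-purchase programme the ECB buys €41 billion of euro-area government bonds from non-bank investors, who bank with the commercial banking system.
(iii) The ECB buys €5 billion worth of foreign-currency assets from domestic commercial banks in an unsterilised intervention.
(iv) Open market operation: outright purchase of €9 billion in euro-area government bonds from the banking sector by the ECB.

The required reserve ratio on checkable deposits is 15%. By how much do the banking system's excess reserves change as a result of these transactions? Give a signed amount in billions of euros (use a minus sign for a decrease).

-€33.15 billion

Discount-window repayment €82 billion: reserves −€82B, deposits 0.
Asset purchase (from non-banks) €41 billion: reserves +€41B, deposits +€41B.
FX purchase €5 billion: reserves +€5B, deposits 0.
OMO purchase (from banks) €9 billion: reserves +€9B, deposits 0.
Totals: Δreserves = −€27B, Δdeposits = +€41B.
Δrequired reserves = 15% × +€41B = +€6.15B.
Δexcess reserves = Δreserves − Δrequired = −€27B − (+€6.15B) = -€33.15 billion.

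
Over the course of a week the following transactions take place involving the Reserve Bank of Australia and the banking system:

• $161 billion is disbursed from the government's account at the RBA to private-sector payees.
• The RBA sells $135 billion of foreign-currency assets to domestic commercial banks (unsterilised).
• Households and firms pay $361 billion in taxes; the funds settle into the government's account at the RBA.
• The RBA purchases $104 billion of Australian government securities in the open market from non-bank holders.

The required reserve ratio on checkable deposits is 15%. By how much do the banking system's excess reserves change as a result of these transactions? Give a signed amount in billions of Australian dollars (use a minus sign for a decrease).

-$216.6 billion

Government spending $161 billion: reserves +$161B, deposits +$161B.
FX sale $135 billion: reserves −$135B, deposits 0.
Government account inflow $361 billion: reserves −$361B, deposits −$361B.
Asset purchase (from non-banks) $104 billion: reserves +$104B, deposits +$104B.
Totals: Δreserves = −$231B, Δdeposits = −$96B.
Δrequired reserves = 15% × −$96B = −$14.4B.
Δexcess reserves = Δreserves − Δrequired = −$231B − (−$14.4B) = -$216.6 billion.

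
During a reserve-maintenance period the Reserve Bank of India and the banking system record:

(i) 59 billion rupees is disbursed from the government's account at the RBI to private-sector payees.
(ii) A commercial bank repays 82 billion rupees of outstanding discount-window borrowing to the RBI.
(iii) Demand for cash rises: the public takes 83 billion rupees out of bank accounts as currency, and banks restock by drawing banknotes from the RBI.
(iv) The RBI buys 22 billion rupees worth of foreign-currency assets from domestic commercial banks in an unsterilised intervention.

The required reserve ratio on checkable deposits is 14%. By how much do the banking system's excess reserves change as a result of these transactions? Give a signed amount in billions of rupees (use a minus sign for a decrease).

Government spending 59 billion rupees: reserves +59B, deposits +59B.
Discount-window repayment 82 billion rupees: reserves −82B, deposits 0.
Currency withdrawal 83 billion rupees: reserves −83B, deposits −83B.
FX purchase 22 billion rupees: reserves +22B, deposits 0.
Totals: Δreserves = −84B, Δdeposits = −24B.
Δrequired reserves = 14% × −24B = −3.36B.
Δexcess reserves = Δreserves − Δrequired = −84B − (−3.36B) = -80.64 billion.

-80.64 billion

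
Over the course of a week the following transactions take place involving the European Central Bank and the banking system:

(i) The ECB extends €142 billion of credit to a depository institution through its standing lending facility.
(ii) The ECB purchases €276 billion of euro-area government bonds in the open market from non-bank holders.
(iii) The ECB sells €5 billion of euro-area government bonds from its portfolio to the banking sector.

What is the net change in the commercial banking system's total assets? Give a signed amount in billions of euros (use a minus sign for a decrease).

+€418 billion

ECB balance sheet:
  Assets:      Securities +€271B, Loans to banks +€142B
  Liabilities: Bank reserves +€413B
Commercial banking system:
  Assets:      Reserves at CB +€413B, Securities +€5B
  Liabilities: Checkable deposits +€276B, Borrowings from CB +€142B
Change in total bank assets = +€418 billion.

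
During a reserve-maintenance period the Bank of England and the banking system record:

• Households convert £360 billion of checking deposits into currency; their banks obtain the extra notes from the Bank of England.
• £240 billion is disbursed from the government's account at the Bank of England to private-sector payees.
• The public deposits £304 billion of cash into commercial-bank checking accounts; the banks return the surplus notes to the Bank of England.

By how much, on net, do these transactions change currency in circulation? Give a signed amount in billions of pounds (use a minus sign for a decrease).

+£56 billion

Currency withdrawal £360 billion: notes leave the central bank → +£360B.
Government spending £240 billion: no currency enters or leaves circulation → 0.
Currency deposit £304 billion: notes return to the central bank → −£304B.
Net: 360 + 0 − 304 = +£56 billion.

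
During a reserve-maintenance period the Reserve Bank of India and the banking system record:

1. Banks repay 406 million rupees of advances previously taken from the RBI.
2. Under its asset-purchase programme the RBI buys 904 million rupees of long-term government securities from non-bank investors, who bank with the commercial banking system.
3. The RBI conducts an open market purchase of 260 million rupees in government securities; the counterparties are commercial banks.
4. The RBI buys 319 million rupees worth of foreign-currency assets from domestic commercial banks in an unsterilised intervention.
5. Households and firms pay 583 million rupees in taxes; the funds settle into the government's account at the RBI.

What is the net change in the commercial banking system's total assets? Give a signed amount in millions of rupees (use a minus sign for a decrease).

-85 million

RBI balance sheet:
  Assets:      Securities +1164M, Loans to banks −406M, Foreign assets +319M
  Liabilities: Bank reserves +494M, Government deposits +583M
Commercial banking system:
  Assets:      Reserves at CB +494M, Securities −260M, Foreign assets −319M
  Liabilities: Checkable deposits +321M, Borrowings from CB −406M
Change in total bank assets = -85 million.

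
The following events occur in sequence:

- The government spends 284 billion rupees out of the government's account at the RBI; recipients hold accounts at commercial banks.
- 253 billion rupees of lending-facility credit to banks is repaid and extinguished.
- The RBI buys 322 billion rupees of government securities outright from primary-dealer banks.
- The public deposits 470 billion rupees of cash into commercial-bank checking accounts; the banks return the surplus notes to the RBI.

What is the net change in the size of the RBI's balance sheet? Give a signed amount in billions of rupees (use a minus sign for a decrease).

+69 billion

RBI balance sheet:
  Assets:      Securities +322B, Loans to banks −253B
  Liabilities: Bank reserves +823B, Currency in circulation −470B, Government deposits −284B
Commercial banking system:
  Assets:      Reserves at CB +823B, Securities −322B
  Liabilities: Checkable deposits +754B, Borrowings from CB −253B
Change in total RBI assets = +69 billion.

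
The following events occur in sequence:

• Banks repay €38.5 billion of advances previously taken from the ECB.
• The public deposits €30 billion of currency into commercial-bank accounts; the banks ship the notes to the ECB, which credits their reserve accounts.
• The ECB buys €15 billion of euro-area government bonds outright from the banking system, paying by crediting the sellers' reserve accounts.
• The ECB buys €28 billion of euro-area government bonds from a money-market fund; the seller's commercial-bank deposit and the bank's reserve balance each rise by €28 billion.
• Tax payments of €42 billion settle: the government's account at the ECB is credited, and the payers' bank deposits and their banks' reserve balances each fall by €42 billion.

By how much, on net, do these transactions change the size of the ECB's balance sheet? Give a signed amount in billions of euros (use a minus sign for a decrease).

ECB balance sheet:
  Assets:      Securities +€43B, Loans to banks −€38.5B
  Liabilities: Bank reserves −€7.5B, Currency in circulation −€30B, Government deposits +€42B
Change in total ECB assets = +€4.5 billion.

+€4.5 billion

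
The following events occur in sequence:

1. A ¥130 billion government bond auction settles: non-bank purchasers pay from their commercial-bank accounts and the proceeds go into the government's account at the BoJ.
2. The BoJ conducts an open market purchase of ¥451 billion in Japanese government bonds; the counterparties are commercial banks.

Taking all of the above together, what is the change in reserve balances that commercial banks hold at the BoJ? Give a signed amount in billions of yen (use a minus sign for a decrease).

+¥321 billion

BoJ balance sheet:
  Assets:      Securities +¥451B
  Liabilities: Bank reserves +¥321B, Government deposits +¥130B
So the change in reserve balances that commercial banks hold at the BoJ is +¥321 billion.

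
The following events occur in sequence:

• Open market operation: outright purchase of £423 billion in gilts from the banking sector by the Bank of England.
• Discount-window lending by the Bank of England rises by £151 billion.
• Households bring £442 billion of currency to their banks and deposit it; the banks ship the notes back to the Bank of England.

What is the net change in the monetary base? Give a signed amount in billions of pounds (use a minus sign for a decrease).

+£574 billion

Bank of England balance sheet:
  Assets:      Securities +£423B, Loans to banks +£151B
  Liabilities: Bank reserves +£1016B, Currency in circulation −£442B
Commercial banking system:
  Assets:      Reserves at CB +£1016B, Securities −£423B
  Liabilities: Checkable deposits +£442B, Borrowings from CB +£151B
Monetary base = currency + reserves: −£442B + (+£1016B) = +£574 billion.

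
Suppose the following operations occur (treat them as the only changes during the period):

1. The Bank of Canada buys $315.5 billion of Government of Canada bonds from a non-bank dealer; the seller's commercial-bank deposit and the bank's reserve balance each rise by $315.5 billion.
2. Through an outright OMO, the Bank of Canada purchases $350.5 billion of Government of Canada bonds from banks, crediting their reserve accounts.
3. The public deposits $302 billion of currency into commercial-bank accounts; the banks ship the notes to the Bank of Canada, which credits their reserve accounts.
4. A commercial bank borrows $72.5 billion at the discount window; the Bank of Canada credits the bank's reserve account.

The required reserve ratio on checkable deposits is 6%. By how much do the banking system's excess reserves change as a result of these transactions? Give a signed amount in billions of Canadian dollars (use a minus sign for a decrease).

Asset purchase (from non-banks) $315.5 billion: reserves +$315.5B, deposits +$315.5B.
OMO purchase (from banks) $350.5 billion: reserves +$350.5B, deposits 0.
Currency deposit $302 billion: reserves +$302B, deposits +$302B.
Discount-window loan $72.5 billion: reserves +$72.5B, deposits 0.
Totals: Δreserves = +$1040.5B, Δdeposits = +$617.5B.
Δrequired reserves = 6% × +$617.5B = +$37.05B.
Δexcess reserves = Δreserves − Δrequired = +$1040.5B − (+$37.05B) = +$1003.45 billion.

+$1003.45 billion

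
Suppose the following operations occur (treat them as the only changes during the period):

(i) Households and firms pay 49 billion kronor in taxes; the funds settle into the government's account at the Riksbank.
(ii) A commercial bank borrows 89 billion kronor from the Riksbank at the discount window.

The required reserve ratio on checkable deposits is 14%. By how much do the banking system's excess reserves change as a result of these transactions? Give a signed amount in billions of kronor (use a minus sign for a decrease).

+46.86 billion

Government account inflow 49 billion kronor: reserves −49B, deposits −49B.
Discount-window loan 89 billion kronor: reserves +89B, deposits 0.
Totals: Δreserves = +40B, Δdeposits = −49B.
Δrequired reserves = 14% × −49B = −6.86B.
Δexcess reserves = Δreserves − Δrequired = +40B − (−6.86B) = +46.86 billion.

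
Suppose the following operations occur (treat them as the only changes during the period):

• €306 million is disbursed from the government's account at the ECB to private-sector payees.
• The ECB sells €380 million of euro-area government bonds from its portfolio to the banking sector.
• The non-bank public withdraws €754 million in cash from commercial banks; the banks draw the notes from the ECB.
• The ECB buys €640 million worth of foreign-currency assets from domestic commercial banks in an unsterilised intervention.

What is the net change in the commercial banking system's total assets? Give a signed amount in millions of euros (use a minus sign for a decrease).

-€448 million

ECB balance sheet:
  Assets:      Securities −€380M, Foreign assets +€640M
  Liabilities: Bank reserves −€188M, Currency in circulation +€754M, Government deposits −€306M
Commercial banking system:
  Assets:      Reserves at CB −€188M, Securities +€380M, Foreign assets −€640M
  Liabilities: Checkable deposits −€448M
Change in total bank assets = -€448 million.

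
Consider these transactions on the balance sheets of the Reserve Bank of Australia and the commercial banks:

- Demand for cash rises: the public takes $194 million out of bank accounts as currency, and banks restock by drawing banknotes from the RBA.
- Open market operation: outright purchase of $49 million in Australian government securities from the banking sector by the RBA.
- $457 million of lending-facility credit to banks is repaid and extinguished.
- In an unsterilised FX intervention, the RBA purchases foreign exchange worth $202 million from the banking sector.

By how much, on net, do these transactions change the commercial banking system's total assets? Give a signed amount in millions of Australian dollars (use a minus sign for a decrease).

-$651 million

Currency withdrawal $194 million: bank balance sheets shrink → −$194M.
OMO purchase (from banks) $49 million: just an asset swap on bank balance sheets → 0.
Discount-window repayment $457 million: bank balance sheets shrink → −$457M.
FX purchase $202 million: just an asset swap on bank balance sheets → 0.
Net: −194 + 0 − 457 + 0 = -$651 million.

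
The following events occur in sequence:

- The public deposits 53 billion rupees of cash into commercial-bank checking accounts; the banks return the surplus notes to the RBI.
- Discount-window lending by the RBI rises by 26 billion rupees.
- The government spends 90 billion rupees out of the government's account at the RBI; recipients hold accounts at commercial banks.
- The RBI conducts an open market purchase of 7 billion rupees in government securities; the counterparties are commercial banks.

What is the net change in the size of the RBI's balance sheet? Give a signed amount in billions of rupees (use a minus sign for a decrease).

Currency deposit 53 billion rupees: only the composition of liabilities changes → 0.
Discount-window loan 26 billion rupees: an RBI asset is acquired → +26B.
Government spending 90 billion rupees: only the composition of liabilities changes → 0.
OMO purchase (from banks) 7 billion rupees: an RBI asset is acquired → +7B.
Net: 0 + 26 + 0 + 7 = +33 billion.

+33 billion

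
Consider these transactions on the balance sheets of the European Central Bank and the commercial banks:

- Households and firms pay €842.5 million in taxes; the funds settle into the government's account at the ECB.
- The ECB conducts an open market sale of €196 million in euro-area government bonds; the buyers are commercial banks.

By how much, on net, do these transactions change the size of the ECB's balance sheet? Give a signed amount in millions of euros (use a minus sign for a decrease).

-€196 million

ECB balance sheet:
  Assets:      Securities −€196M
  Liabilities: Bank reserves −€1038.5M, Government deposits +€842.5M
Change in total ECB assets = -€196 million.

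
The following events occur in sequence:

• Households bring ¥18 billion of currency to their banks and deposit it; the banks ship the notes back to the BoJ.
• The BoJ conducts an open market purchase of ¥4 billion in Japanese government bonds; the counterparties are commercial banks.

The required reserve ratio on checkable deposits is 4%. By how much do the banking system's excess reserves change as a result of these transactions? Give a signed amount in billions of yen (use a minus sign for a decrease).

Currency deposit ¥18 billion: reserves +¥18B, deposits +¥18B.
OMO purchase (from banks) ¥4 billion: reserves +¥4B, deposits 0.
Totals: Δreserves = +¥22B, Δdeposits = +¥18B.
Δrequired reserves = 4% × +¥18B = +¥0.72B.
Δexcess reserves = Δreserves − Δrequired = +¥22B − (+¥0.72B) = +¥21.28 billion.

+¥21.28 billion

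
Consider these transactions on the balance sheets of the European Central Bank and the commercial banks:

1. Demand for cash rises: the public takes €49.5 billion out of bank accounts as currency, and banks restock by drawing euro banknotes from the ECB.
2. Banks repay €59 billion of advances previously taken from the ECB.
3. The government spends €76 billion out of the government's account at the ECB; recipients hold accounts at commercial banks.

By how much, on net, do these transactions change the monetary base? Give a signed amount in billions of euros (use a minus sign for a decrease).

+€17 billion

Currency withdrawal €49.5 billion: just a shift between currency and reserves — both are base money → 0.
Discount-window repayment €59 billion: ECB balance sheet contracts → −€59B.
Government spending €76 billion: a non-base liability converts back to reserves → +€76B.
Net: 0 − 59 + 76 = +€17 billion.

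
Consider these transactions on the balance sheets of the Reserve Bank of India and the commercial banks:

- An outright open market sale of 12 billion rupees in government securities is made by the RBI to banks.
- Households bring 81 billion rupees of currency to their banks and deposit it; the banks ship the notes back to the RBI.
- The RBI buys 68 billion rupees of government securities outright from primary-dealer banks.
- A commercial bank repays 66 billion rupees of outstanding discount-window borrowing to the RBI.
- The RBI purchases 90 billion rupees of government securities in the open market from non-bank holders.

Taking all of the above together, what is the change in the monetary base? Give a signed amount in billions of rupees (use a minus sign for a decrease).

RBI balance sheet:
  Assets:      Securities +146B, Loans to banks −66B
  Liabilities: Bank reserves +161B, Currency in circulation −81B
Monetary base = currency + reserves: −81B + (+161B) = +80 billion.

+80 billion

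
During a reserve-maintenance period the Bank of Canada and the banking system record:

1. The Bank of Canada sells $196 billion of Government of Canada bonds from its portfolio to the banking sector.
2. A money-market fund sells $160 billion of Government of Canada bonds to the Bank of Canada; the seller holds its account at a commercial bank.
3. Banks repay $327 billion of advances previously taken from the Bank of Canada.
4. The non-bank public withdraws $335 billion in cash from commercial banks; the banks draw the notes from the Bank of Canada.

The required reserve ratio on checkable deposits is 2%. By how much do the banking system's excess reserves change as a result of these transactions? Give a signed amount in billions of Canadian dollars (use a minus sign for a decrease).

OMO sale (to banks) $196 billion: reserves −$196B, deposits 0.
Asset purchase (from non-banks) $160 billion: reserves +$160B, deposits +$160B.
Discount-window repayment $327 billion: reserves −$327B, deposits 0.
Currency withdrawal $335 billion: reserves −$335B, deposits −$335B.
Totals: Δreserves = −$698B, Δdeposits = −$175B.
Δrequired reserves = 2% × −$175B = −$3.5B.
Δexcess reserves = Δreserves − Δrequired = −$698B − (−$3.5B) = -$694.5 billion.

-$694.5 billion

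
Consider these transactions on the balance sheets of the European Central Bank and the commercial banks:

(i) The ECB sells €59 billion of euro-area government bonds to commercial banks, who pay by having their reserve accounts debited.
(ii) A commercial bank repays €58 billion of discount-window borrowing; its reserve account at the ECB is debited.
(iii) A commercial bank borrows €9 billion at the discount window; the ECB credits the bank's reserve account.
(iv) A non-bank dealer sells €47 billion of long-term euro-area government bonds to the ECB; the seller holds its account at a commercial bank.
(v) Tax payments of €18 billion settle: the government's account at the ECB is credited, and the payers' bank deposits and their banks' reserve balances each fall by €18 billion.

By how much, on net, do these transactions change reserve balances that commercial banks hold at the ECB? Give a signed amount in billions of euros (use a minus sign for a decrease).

-€79 billion

ECB balance sheet:
  Assets:      Securities −€12B, Loans to banks −€49B
  Liabilities: Bank reserves −€79B, Government deposits +€18B
So the change in reserve balances that commercial banks hold at the ECB is -€79 billion.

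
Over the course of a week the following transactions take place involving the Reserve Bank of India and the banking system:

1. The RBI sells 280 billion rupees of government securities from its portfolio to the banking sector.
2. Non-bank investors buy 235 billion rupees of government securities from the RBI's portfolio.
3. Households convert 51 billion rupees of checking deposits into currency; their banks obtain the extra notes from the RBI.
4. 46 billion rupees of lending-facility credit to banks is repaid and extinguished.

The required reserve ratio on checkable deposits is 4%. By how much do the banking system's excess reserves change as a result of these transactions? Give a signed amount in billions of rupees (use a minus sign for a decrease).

-600.56 billion

OMO sale (to banks) 280 billion rupees: reserves −280B, deposits 0.
Asset sale (to non-banks) 235 billion rupees: reserves −235B, deposits −235B.
Currency withdrawal 51 billion rupees: reserves −51B, deposits −51B.
Discount-window repayment 46 billion rupees: reserves −46B, deposits 0.
Totals: Δreserves = −612B, Δdeposits = −286B.
Δrequired reserves = 4% × −286B = −11.44B.
Δexcess reserves = Δreserves − Δrequired = −612B − (−11.44B) = -600.56 billion.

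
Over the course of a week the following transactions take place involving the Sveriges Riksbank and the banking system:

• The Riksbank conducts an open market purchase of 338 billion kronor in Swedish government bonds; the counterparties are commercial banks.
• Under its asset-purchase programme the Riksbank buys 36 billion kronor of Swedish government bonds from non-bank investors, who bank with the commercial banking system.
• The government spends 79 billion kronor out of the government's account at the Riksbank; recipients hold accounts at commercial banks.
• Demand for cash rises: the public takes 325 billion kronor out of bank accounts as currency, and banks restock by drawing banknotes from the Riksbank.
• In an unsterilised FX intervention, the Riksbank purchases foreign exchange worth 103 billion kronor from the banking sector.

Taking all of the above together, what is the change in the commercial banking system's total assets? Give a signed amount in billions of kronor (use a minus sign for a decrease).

-210 billion

OMO purchase (from banks) 338 billion kronor: just an asset swap on bank balance sheets → 0.
Asset purchase (from non-banks) 36 billion kronor: bank balance sheets expand → +36B.
Government spending 79 billion kronor: bank balance sheets expand → +79B.
Currency withdrawal 325 billion kronor: bank balance sheets shrink → −325B.
FX purchase 103 billion kronor: just an asset swap on bank balance sheets → 0.
Net: 0 + 36 + 79 − 325 + 0 = -210 billion.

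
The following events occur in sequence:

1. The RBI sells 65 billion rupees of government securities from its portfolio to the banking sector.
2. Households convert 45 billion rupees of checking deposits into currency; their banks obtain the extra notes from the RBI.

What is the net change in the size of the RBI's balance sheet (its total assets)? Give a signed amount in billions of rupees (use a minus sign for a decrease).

-65 billion

RBI balance sheet:
  Assets:      Securities −65B
  Liabilities: Bank reserves −110B, Currency in circulation +45B
Commercial banking system:
  Assets:      Reserves at CB −110B, Securities +65B
  Liabilities: Checkable deposits −45B
Change in total RBI assets = -65 billion.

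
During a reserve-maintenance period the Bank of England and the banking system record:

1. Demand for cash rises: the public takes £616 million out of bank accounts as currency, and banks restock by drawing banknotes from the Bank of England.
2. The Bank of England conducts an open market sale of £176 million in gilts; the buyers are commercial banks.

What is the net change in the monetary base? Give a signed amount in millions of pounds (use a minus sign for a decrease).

-£176 million

Bank of England balance sheet:
  Assets:      Securities −£176M
  Liabilities: Bank reserves −£792M, Currency in circulation +£616M
Commercial banking system:
  Assets:      Reserves at CB −£792M, Securities +£176M
  Liabilities: Checkable deposits −£616M
Monetary base = currency + reserves: +£616M + (−£792M) = -£176 million.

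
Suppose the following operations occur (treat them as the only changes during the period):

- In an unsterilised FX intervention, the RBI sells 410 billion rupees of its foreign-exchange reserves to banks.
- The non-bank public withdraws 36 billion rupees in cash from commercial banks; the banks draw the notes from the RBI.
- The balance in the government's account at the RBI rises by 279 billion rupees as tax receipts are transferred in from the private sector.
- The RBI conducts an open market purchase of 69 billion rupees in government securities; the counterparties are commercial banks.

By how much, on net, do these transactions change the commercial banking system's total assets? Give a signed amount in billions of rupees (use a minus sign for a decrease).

-315 billion

FX sale 410 billion rupees: just an asset swap on bank balance sheets → 0.
Currency withdrawal 36 billion rupees: bank balance sheets shrink → −36B.
Government account inflow 279 billion rupees: bank balance sheets shrink → −279B.
OMO purchase (from banks) 69 billion rupees: just an asset swap on bank balance sheets → 0.
Net: 0 − 36 − 279 + 0 = -315 billion.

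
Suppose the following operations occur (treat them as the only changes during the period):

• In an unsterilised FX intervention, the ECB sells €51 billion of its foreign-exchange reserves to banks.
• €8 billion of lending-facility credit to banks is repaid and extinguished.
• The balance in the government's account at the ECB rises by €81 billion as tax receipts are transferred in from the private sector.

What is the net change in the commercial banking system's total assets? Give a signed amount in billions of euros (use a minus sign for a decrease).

-€89 billion

FX sale €51 billion: just an asset swap on bank balance sheets → 0.
Discount-window repayment €8 billion: bank balance sheets shrink → −€8B.
Government account inflow €81 billion: bank balance sheets shrink → −€81B.
Net: 0 − 8 − 81 = -€89 billion.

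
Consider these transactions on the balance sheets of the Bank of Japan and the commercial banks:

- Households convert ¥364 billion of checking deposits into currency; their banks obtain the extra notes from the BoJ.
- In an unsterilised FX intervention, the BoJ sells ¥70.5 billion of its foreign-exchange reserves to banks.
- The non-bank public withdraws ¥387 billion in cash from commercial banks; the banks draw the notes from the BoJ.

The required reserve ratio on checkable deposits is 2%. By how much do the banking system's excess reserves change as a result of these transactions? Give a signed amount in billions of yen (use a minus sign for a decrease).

-¥806.48 billion

Currency withdrawal ¥364 billion: reserves −¥364B, deposits −¥364B.
FX sale ¥70.5 billion: reserves −¥70.5B, deposits 0.
Currency withdrawal ¥387 billion: reserves −¥387B, deposits −¥387B.
Totals: Δreserves = −¥821.5B, Δdeposits = −¥751B.
Δrequired reserves = 2% × −¥751B = −¥15.02B.
Δexcess reserves = Δreserves − Δrequired = −¥821.5B − (−¥15.02B) = -¥806.48 billion.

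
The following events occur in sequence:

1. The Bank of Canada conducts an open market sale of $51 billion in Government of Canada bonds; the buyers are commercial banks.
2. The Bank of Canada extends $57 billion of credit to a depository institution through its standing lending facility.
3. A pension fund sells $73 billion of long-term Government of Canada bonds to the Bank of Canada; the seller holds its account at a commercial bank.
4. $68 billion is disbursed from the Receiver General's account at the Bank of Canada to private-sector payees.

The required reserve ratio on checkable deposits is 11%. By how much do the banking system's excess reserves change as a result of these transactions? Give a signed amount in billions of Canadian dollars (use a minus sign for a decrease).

+$131.49 billion

OMO sale (to banks) $51 billion: reserves −$51B, deposits 0.
Discount-window loan $57 billion: reserves +$57B, deposits 0.
Asset purchase (from non-banks) $73 billion: reserves +$73B, deposits +$73B.
Government spending $68 billion: reserves +$68B, deposits +$68B.
Totals: Δreserves = +$147B, Δdeposits = +$141B.
Δrequired reserves = 11% × +$141B = +$15.51B.
Δexcess reserves = Δreserves − Δrequired = +$147B − (+$15.51B) = +$131.49 billion.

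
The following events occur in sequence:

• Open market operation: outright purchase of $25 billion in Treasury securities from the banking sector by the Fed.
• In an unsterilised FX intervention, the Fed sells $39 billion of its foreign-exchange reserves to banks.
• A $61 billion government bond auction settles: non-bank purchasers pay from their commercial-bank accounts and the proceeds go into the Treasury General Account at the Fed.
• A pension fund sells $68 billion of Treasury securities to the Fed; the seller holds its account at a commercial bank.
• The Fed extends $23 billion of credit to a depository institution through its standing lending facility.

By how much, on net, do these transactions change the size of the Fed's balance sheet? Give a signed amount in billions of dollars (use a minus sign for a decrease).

Fed balance sheet:
  Assets:      Securities +$93B, Loans to banks +$23B, Foreign assets −$39B
  Liabilities: Bank reserves +$16B, Government deposits +$61B
Commercial banking system:
  Assets:      Reserves at CB +$16B, Securities −$25B, Foreign assets +$39B
  Liabilities: Checkable deposits +$7B, Borrowings from CB +$23B
Change in total Fed assets = +$77 billion.

+$77 billion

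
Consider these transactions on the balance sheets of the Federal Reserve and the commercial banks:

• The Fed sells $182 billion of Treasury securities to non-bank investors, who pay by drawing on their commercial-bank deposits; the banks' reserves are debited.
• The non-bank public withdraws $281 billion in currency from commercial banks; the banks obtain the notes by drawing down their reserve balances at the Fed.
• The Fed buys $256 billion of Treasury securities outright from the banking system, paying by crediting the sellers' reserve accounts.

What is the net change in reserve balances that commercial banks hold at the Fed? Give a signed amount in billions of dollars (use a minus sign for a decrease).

Fed balance sheet:
  Assets:      Securities +$74B
  Liabilities: Bank reserves −$207B, Currency in circulation +$281B
Commercial banking system:
  Assets:      Reserves at CB −$207B, Securities −$256B
  Liabilities: Checkable deposits −$463B
So the change in reserve balances that commercial banks hold at the Fed is -$207 billion.

-$207 billion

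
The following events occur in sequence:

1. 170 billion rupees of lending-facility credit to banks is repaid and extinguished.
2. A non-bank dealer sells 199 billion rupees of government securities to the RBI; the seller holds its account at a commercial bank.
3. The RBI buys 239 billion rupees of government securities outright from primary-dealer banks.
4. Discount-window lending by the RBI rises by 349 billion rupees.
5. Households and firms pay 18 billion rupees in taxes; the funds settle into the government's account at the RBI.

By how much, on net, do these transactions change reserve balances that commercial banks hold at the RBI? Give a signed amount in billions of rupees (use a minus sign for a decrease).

Discount-window repayment 170 billion rupees: repayment is debited from reserves → −170B.
Asset purchase (from non-banks) 199 billion rupees: the RBI pays by crediting reserve accounts → +199B.
OMO purchase (from banks) 239 billion rupees: the RBI pays by crediting reserve accounts → +239B.
Discount-window loan 349 billion rupees: the loan is credited to the bank's reserve account → +349B.
Government account inflow 18 billion rupees: funds move from bank reserves into the government account → −18B.
Net: −170 + 199 + 239 + 349 − 18 = +599 billion.

+599 billion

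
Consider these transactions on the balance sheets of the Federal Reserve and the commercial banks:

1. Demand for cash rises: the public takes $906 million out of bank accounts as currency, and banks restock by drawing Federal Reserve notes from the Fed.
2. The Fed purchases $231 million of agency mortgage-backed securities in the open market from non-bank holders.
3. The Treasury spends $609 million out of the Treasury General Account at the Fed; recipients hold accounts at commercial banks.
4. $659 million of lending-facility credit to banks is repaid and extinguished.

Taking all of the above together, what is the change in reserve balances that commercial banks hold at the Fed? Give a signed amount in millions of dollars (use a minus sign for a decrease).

-$725 million

Fed balance sheet:
  Assets:      Securities +$231M, Loans to banks −$659M
  Liabilities: Bank reserves −$725M, Currency in circulation +$906M, Government deposits −$609M
Commercial banking system:
  Assets:      Reserves at CB −$725M
  Liabilities: Checkable deposits −$66M, Borrowings from CB −$659M
So the change in reserve balances that commercial banks hold at the Fed is -$725 million.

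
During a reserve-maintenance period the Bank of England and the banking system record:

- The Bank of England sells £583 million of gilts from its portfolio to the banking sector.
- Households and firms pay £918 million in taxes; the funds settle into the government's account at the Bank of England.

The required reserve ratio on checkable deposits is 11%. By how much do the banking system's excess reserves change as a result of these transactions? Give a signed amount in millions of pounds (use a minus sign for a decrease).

OMO sale (to banks) £583 million: reserves −£583M, deposits 0.
Government account inflow £918 million: reserves −£918M, deposits −£918M.
Totals: Δreserves = −£1501M, Δdeposits = −£918M.
Δrequired reserves = 11% × −£918M = −£100.98M.
Δexcess reserves = Δreserves − Δrequired = −£1501M − (−£100.98M) = -£1400.02 million.

-£1400.02 million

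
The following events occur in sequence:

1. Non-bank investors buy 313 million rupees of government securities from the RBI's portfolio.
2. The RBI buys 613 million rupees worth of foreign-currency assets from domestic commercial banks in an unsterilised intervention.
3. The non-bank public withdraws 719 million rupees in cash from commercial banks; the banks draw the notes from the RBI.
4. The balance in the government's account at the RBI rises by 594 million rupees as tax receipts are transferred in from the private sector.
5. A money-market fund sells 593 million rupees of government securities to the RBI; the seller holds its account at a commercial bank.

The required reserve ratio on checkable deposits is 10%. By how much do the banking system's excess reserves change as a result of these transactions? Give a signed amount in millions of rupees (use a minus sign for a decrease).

Asset sale (to non-banks) 313 million rupees: reserves −313M, deposits −313M.
FX purchase 613 million rupees: reserves +613M, deposits 0.
Currency withdrawal 719 million rupees: reserves −719M, deposits −719M.
Government account inflow 594 million rupees: reserves −594M, deposits −594M.
Asset purchase (from non-banks) 593 million rupees: reserves +593M, deposits +593M.
Totals: Δreserves = −420M, Δdeposits = −1033M.
Δrequired reserves = 10% × −1033M = −103.3M.
Δexcess reserves = Δreserves − Δrequired = −420M − (−103.3M) = -316.7 million.

-316.7 million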